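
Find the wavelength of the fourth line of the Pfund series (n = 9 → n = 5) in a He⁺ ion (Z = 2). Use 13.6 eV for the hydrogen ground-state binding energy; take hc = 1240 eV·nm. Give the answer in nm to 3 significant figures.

824 nm

The Pfund series terminates on n_f = 5; the fourth line has n_i = 5+4 = 9.
ΔE = 54.40 × (1/5² − 1/9²) = 1.504 eV.
λ = 1240 / 1.504 = 824 nm.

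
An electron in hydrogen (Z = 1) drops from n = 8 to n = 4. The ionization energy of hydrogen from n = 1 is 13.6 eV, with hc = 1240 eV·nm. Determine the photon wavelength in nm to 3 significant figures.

ΔE = 13.60 × (1/4² − 1/8²) = 13.60 × 0.04688 = 0.6375 eV.
λ = hc/ΔE = 1240 / 0.6375 = 1950 nm.

1950 nm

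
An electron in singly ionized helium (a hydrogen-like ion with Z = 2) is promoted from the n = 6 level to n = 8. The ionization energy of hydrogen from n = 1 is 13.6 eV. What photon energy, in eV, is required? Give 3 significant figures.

0.661 eV

The Bohr energies scale as Z², so for Z = 2: E_n = −54.40/n² eV.
E_8 = −54.40/64 = −0.8500 eV and E_6 = −54.40/36 = −1.511 eV.
The photon energy is |E_8 − E_6| = 0.661 eV.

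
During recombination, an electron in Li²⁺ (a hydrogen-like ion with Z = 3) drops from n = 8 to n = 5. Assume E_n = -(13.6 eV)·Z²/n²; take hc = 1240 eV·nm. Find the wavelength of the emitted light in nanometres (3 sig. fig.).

416 nm

For Z = 3 the level energies scale as Z², so the effective Rydberg energy is 13.6 × 9 = 122.4 eV.
ΔE = 122.4 × (1/5² − 1/8²) = 122.4 × 0.02438 = 2.984 eV.
λ = hc/ΔE = 1240 / 2.984 = 416 nm.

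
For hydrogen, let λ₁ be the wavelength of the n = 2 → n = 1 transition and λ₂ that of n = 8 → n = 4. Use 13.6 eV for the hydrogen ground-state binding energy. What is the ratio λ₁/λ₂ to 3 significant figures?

λ ∝ 1/ΔE ∝ 1/(1/n_f² − 1/n_i²), and the Z² and hc factors cancel in the ratio.
λ₁/λ₂ = (1/4² − 1/8²)/(1/1² − 1/2²) = 0.04688/0.7500 = 0.0625.

0.0625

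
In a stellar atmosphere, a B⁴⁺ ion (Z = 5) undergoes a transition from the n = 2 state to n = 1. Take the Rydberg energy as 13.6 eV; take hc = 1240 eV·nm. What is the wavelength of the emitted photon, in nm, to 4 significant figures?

4.863 nm

For Z = 5 the level energies scale as Z², so the effective Rydberg energy is 13.6 × 25 = 340.0 eV.
ΔE = 340.0 × (1/1² − 1/2²) = 340.0 × 0.7500 = 255.0 eV.
λ = hc/ΔE = 1240 / 255.0 = 4.863 nm.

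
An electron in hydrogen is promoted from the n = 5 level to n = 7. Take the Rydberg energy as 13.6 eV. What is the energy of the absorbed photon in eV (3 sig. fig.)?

0.266 eV

E_7 = −13.60/49 = −0.2776 eV and E_5 = −13.60/25 = −0.5440 eV.
The photon energy is |E_7 − E_5| = 0.266 eV.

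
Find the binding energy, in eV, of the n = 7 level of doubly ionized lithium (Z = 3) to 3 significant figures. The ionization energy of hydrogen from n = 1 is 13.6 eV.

2.50 eV

E_n = −13.6 Z²/n² = −122.4/n² eV for Z = 3.
E_7 = −122.4/49 = −2.50 eV, so ionization (to E = 0) requires 2.50 eV.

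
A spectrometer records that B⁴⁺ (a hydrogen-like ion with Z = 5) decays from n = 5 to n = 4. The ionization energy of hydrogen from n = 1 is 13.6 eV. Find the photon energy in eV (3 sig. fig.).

7.65 eV

The Bohr energies scale as Z², so for Z = 5: E_n = −340.0/n² eV.
E_5 = −340.0/25 = −13.60 eV and E_4 = −340.0/16 = −21.25 eV.
The photon energy is |E_5 − E_4| = 7.65 eV.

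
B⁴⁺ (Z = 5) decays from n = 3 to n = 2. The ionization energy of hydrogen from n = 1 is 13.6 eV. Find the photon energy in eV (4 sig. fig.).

47.22 eV

The Bohr energies scale as Z², so for Z = 5: E_n = −340.0/n² eV.
E_3 = −340.0/9 = −37.78 eV and E_2 = −340.0/4 = −85.00 eV.
The photon energy is |E_3 − E_2| = 47.22 eV.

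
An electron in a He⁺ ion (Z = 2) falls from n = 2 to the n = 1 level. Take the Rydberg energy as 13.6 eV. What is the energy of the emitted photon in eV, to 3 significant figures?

40.8 eV

The Bohr energies scale as Z², so for Z = 2: E_n = −54.40/n² eV.
E_2 = −54.40/4 = −13.60 eV and E_1 = −54.40/1 = −54.40 eV.
The photon energy is |E_2 − E_1| = 40.8 eV.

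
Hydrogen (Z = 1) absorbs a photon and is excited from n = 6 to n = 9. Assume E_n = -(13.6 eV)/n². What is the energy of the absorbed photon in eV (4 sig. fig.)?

E_9 = −13.60/81 = −0.1679 eV and E_6 = −13.60/36 = −0.3778 eV.
The photon energy is |E_9 − E_6| = 0.2099 eV.

0.2099 eV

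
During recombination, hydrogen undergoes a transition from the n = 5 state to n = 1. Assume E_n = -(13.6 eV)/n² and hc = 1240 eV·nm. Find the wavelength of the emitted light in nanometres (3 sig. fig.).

95.0 nm

ΔE = 13.60 × (1/1² − 1/5²) = 13.60 × 0.9600 = 13.06 eV.
λ = hc/ΔE = 1240 / 13.06 = 95.0 nm.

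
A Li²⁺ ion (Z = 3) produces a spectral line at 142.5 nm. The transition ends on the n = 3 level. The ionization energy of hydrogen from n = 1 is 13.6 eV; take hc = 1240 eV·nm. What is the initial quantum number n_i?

n_i = 5

The photon energy is ΔE = hc/λ = 1240 / 142.5 = 8.702 eV.
With Z = 3, ΔE = 122.4 × (1/n_f² − 1/n_i²), so 1/n_f² − 1/n_i² = 0.07109.
With n_f = 3: 1/n_i² = 1/9 − 0.07109 = 0.04002, so n_i ≈ 5.00.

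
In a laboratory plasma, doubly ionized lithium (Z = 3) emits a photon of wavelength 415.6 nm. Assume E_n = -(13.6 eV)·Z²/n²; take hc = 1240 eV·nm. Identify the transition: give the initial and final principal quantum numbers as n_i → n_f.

The photon energy is ΔE = hc/λ = 1240 / 415.6 = 2.984 eV.
With Z = 3, ΔE = 122.4 × (1/n_f² − 1/n_i²), so 1/n_f² − 1/n_i² = 0.02438.
Trying n_f = 5 gives 1/n_i² = 0.01562, i.e. n_i ≈ 8; this pair matches.

n_i = 8, n_f = 5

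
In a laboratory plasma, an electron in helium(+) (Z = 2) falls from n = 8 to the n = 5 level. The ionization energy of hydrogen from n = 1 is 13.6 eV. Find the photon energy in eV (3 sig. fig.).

The Bohr energies scale as Z², so for Z = 2: E_n = −54.40/n² eV.
E_8 = −54.40/64 = −0.8500 eV and E_5 = −54.40/25 = −2.176 eV.
The photon energy is |E_8 − E_5| = 1.33 eV.

1.33 eV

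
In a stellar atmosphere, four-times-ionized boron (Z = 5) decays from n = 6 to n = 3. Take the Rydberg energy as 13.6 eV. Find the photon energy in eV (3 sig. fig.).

28.3 eV

The Bohr energies scale as Z², so for Z = 5: E_n = −340.0/n² eV.
E_6 = −340.0/36 = −9.444 eV and E_3 = −340.0/9 = −37.78 eV.
The photon energy is |E_6 − E_3| = 28.3 eV.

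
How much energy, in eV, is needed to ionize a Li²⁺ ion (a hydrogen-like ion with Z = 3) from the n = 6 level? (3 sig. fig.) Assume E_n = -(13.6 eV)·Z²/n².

3.40 eV

E_n = −13.6 Z²/n² = −122.4/n² eV for Z = 3.
E_6 = −122.4/36 = −3.40 eV, so ionization (to E = 0) requires 3.40 eV.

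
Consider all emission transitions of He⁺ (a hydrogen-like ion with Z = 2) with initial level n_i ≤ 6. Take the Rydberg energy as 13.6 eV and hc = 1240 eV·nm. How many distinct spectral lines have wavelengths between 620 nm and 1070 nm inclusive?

2

Enumerate all n_i → n_f pairs with 1 ≤ n_f < n_i ≤ 6 and compute λ = 1240 / [13.6·4·(1/n_f² − 1/n_i²)].
Lines falling in [620, 1070] nm: 6→4 (656.5 nm), 5→4 (1013 nm).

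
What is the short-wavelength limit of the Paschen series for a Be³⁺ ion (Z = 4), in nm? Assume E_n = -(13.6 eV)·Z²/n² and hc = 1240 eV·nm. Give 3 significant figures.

The Paschen series has lower level n_f = 3; the series limit corresponds to n_i → ∞.
ΔE_max = 13.6 × 16 / 3² = 24.18 eV.
λ_min = 1240 / 24.18 = 51.3 nm.

51.3 nm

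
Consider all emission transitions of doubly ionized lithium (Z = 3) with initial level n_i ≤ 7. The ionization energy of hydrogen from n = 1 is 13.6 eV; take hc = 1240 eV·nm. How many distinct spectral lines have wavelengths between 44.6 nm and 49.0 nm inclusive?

Enumerate all n_i → n_f pairs with 1 ≤ n_f < n_i ≤ 7 and compute λ = 1240 / [13.6·9·(1/n_f² − 1/n_i²)].
Lines falling in [44.6, 49.0] nm: 6→2 (45.59 nm), 5→2 (48.24 nm).

2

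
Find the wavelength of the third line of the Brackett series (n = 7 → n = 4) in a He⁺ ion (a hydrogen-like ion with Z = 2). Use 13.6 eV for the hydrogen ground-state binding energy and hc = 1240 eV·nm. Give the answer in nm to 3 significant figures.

542 nm

The Brackett series terminates on n_f = 4; the third line has n_i = 4+3 = 7.
ΔE = 54.40 × (1/4² − 1/7²) = 2.290 eV.
λ = 1240 / 2.290 = 542 nm.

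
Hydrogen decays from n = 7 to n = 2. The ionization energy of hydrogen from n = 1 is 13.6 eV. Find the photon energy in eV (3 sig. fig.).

3.12 eV

E_7 = −13.60/49 = −0.2776 eV and E_2 = −13.60/4 = −3.400 eV.
The photon energy is |E_7 − E_2| = 3.12 eV.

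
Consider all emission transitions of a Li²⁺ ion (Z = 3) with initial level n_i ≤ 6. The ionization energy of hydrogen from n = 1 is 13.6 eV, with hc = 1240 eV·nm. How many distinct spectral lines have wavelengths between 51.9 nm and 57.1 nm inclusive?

1

Enumerate all n_i → n_f pairs with 1 ≤ n_f < n_i ≤ 6 and compute λ = 1240 / [13.6·9·(1/n_f² − 1/n_i²)].
Lines falling in [51.9, 57.1] nm: 4→2 (54.03 nm).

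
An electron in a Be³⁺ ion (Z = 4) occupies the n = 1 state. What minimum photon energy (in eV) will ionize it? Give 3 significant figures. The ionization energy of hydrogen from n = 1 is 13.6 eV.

E_n = −13.6 Z²/n² = −217.6/n² eV for Z = 4.
E_1 = −217.6/1 = −218 eV, so ionization (to E = 0) requires 218 eV.

218 eV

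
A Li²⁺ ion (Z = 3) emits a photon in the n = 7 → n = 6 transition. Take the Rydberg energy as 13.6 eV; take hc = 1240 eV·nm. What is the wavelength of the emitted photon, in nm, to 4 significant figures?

1375 nm

For Z = 3 the level energies scale as Z², so the effective Rydberg energy is 13.6 × 9 = 122.4 eV.
ΔE = 122.4 × (1/6² − 1/7²) = 122.4 × 0.007370 = 0.9020 eV.
λ = hc/ΔE = 1240 / 0.9020 = 1375 nm.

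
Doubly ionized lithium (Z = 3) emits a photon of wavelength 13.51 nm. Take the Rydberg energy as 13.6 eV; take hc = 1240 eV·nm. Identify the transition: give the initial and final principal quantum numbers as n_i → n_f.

n_i = 2, n_f = 1

The photon energy is ΔE = hc/λ = 1240 / 13.51 = 91.78 eV.
With Z = 3, ΔE = 122.4 × (1/n_f² − 1/n_i²), so 1/n_f² − 1/n_i² = 0.7499.
Trying n_f = 1 gives 1/n_i² = 0.2501, i.e. n_i ≈ 2; this pair matches.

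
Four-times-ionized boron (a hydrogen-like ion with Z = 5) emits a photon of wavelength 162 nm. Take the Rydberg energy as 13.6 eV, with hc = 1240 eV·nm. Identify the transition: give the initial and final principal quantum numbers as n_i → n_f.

n_i = 5, n_f = 4

The photon energy is ΔE = hc/λ = 1240 / 162 = 7.654 eV.
With Z = 5, ΔE = 340.0 × (1/n_f² − 1/n_i²), so 1/n_f² − 1/n_i² = 0.02251.
Trying n_f = 4 gives 1/n_i² = 0.03999, i.e. n_i ≈ 5; this pair matches.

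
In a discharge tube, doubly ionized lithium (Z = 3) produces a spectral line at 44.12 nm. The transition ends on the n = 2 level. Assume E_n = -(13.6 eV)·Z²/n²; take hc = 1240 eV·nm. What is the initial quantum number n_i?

n_i = 7

The photon energy is ΔE = hc/λ = 1240 / 44.12 = 28.11 eV.
With Z = 3, ΔE = 122.4 × (1/n_f² − 1/n_i²), so 1/n_f² − 1/n_i² = 0.2296.
With n_f = 2: 1/n_i² = 1/4 − 0.2296 = 0.02038, so n_i ≈ 7.00.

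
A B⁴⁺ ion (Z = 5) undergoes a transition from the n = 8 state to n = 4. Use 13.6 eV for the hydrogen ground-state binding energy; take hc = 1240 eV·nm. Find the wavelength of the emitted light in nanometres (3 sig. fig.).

77.8 nm

For Z = 5 the level energies scale as Z², so the effective Rydberg energy is 13.6 × 25 = 340.0 eV.
ΔE = 340.0 × (1/4² − 1/8²) = 340.0 × 0.04688 = 15.94 eV.
λ = hc/ΔE = 1240 / 15.94 = 77.8 nm.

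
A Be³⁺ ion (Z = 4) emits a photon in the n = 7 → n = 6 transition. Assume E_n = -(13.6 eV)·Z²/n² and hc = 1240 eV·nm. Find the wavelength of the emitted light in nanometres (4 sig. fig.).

For Z = 4 the level energies scale as Z², so the effective Rydberg energy is 13.6 × 16 = 217.6 eV.
ΔE = 217.6 × (1/6² − 1/7²) = 217.6 × 0.007370 = 1.604 eV.
λ = hc/ΔE = 1240 / 1.604 = 773.2 nm.

773.2 nm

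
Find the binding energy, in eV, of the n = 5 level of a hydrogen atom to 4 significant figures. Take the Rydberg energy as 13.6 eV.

0.5440 eV

E_5 = −13.60/25 = −0.5440 eV, so ionization (to E = 0) requires 0.5440 eV.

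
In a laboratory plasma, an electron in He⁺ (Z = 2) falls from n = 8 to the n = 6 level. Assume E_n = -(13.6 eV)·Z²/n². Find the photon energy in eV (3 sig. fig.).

The Bohr energies scale as Z², so for Z = 2: E_n = −54.40/n² eV.
E_8 = −54.40/64 = −0.8500 eV and E_6 = −54.40/36 = −1.511 eV.
The photon energy is |E_8 − E_6| = 0.661 eV.

0.661 eV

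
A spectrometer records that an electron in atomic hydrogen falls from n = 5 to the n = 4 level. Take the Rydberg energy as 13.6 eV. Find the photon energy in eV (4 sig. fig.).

0.3060 eV

E_5 = −13.60/25 = −0.5440 eV and E_4 = −13.60/16 = −0.8500 eV.
The photon energy is |E_5 − E_4| = 0.3060 eV.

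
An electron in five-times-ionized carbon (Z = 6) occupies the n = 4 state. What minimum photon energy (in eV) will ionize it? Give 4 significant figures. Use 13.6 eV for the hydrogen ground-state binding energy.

E_n = −13.6 Z²/n² = −489.6/n² eV for Z = 6.
E_4 = −489.6/16 = −30.60 eV, so ionization (to E = 0) requires 30.60 eV.

30.60 eV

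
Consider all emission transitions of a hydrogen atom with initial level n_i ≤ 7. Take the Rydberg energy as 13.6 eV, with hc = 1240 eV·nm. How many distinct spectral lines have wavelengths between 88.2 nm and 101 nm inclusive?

4

Enumerate all n_i → n_f pairs with 1 ≤ n_f < n_i ≤ 7 and compute λ = 1240 / [13.6·1·(1/n_f² − 1/n_i²)].
Lines falling in [88.2, 101] nm: 7→1 (93.08 nm), 6→1 (93.78 nm), 5→1 (94.98 nm), 4→1 (97.25 nm).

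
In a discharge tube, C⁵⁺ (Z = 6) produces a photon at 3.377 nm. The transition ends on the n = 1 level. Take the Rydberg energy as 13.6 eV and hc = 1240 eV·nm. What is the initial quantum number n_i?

The photon energy is ΔE = hc/λ = 1240 / 3.377 = 367.2 eV.
With Z = 6, ΔE = 489.6 × (1/n_f² − 1/n_i²), so 1/n_f² − 1/n_i² = 0.7500.
With n_f = 1: 1/n_i² = 1/1 − 0.7500 = 0.2500, so n_i ≈ 2.00.

n_i = 2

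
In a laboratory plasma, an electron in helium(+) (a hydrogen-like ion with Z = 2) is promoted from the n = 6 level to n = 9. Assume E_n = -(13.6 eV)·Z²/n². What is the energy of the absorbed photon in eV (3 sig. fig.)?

0.840 eV

The Bohr energies scale as Z², so for Z = 2: E_n = −54.40/n² eV.
E_9 = −54.40/81 = −0.6716 eV and E_6 = −54.40/36 = −1.511 eV.
The photon energy is |E_9 − E_6| = 0.840 eV.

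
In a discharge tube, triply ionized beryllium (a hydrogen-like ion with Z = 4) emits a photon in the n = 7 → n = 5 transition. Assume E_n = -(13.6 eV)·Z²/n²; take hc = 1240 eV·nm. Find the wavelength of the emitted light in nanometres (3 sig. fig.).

For Z = 4 the level energies scale as Z², so the effective Rydberg energy is 13.6 × 16 = 217.6 eV.
ΔE = 217.6 × (1/5² − 1/7²) = 217.6 × 0.01959 = 4.263 eV.
λ = hc/ΔE = 1240 / 4.263 = 291 nm.

291 nm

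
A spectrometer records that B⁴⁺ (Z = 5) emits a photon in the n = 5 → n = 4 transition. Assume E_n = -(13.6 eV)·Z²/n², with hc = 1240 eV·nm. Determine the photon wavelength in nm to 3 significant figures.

For Z = 5 the level energies scale as Z², so the effective Rydberg energy is 13.6 × 25 = 340.0 eV.
ΔE = 340.0 × (1/4² − 1/5²) = 340.0 × 0.02250 = 7.650 eV.
λ = hc/ΔE = 1240 / 7.650 = 162 nm.

162 nm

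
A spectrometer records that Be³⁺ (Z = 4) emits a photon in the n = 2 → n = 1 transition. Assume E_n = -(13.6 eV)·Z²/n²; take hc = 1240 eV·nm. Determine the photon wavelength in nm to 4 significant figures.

For Z = 4 the level energies scale as Z², so the effective Rydberg energy is 13.6 × 16 = 217.6 eV.
ΔE = 217.6 × (1/1² − 1/2²) = 217.6 × 0.7500 = 163.2 eV.
λ = hc/ΔE = 1240 / 163.2 = 7.598 nm.

7.598 nm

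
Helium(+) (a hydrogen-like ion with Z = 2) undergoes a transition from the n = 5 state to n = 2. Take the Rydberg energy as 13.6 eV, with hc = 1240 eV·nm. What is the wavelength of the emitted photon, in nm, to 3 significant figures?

109 nm

For Z = 2 the level energies scale as Z², so the effective Rydberg energy is 13.6 × 4 = 54.40 eV.
ΔE = 54.40 × (1/2² − 1/5²) = 54.40 × 0.2100 = 11.42 eV.
λ = hc/ΔE = 1240 / 11.42 = 109 nm.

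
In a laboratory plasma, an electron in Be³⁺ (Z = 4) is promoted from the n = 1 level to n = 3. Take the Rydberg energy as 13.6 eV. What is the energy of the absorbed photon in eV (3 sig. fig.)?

The Bohr energies scale as Z², so for Z = 4: E_n = −217.6/n² eV.
E_3 = −217.6/9 = −24.18 eV and E_1 = −217.6/1 = −217.6 eV.
The photon energy is |E_3 − E_1| = 193 eV.

193 eV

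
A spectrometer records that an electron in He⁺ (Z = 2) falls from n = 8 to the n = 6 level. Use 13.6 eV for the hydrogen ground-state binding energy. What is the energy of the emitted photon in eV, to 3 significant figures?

0.661 eV

The Bohr energies scale as Z², so for Z = 2: E_n = −54.40/n² eV.
E_8 = −54.40/64 = −0.8500 eV and E_6 = −54.40/36 = −1.511 eV.
The photon energy is |E_8 − E_6| = 0.661 eV.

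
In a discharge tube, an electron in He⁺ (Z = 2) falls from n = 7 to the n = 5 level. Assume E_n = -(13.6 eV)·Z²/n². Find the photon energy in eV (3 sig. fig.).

The Bohr energies scale as Z², so for Z = 2: E_n = −54.40/n² eV.
E_7 = −54.40/49 = −1.110 eV and E_5 = −54.40/25 = −2.176 eV.
The photon energy is |E_7 − E_5| = 1.07 eV.

1.07 eV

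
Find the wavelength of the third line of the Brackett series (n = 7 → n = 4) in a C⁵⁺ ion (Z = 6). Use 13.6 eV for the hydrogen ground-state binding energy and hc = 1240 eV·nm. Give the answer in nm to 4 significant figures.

The Brackett series terminates on n_f = 4; the third line has n_i = 4+3 = 7.
ΔE = 489.6 × (1/4² − 1/7²) = 20.61 eV.
λ = 1240 / 20.61 = 60.17 nm.

60.17 nm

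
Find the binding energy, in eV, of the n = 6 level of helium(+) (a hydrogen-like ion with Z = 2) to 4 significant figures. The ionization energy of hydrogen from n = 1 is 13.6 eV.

E_n = −13.6 Z²/n² = −54.40/n² eV for Z = 2.
E_6 = −54.40/36 = −1.511 eV, so ionization (to E = 0) requires 1.511 eV.

1.511 eV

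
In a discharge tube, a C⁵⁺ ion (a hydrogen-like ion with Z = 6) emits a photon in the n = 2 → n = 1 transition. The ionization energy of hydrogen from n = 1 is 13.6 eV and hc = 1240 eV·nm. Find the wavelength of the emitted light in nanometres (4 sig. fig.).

3.377 nm

For Z = 6 the level energies scale as Z², so the effective Rydberg energy is 13.6 × 36 = 489.6 eV.
ΔE = 489.6 × (1/1² − 1/2²) = 489.6 × 0.7500 = 367.2 eV.
λ = hc/ΔE = 1240 / 367.2 = 3.377 nm.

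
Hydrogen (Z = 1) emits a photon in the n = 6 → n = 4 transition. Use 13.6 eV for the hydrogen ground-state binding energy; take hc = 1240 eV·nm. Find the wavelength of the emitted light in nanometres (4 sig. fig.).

ΔE = 13.60 × (1/4² − 1/6²) = 13.60 × 0.03472 = 0.4722 eV.
λ = hc/ΔE = 1240 / 0.4722 = 2626 nm.

2626 nm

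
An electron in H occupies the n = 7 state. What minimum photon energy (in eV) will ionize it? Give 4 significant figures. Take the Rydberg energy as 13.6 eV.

E_7 = −13.60/49 = −0.2776 eV, so ionization (to E = 0) requires 0.2776 eV.

0.2776 eV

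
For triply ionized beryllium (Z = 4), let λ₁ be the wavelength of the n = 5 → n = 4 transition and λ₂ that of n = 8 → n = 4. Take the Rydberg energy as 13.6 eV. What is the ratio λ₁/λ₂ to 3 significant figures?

λ ∝ 1/ΔE ∝ 1/(1/n_f² − 1/n_i²), and the Z² and hc factors cancel in the ratio.
λ₁/λ₂ = (1/4² − 1/8²)/(1/4² − 1/5²) = 0.04688/0.02250 = 2.08.

2.08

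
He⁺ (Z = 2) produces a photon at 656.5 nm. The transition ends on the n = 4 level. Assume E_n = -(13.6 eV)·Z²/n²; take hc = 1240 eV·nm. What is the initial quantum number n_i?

The photon energy is ΔE = hc/λ = 1240 / 656.5 = 1.889 eV.
With Z = 2, ΔE = 54.40 × (1/n_f² − 1/n_i²), so 1/n_f² − 1/n_i² = 0.03472.
With n_f = 4: 1/n_i² = 1/16 − 0.03472 = 0.02778, so n_i ≈ 6.00.

n_i = 6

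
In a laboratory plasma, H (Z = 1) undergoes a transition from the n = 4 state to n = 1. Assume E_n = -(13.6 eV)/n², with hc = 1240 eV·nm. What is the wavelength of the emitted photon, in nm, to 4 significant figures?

ΔE = 13.60 × (1/1² − 1/4²) = 13.60 × 0.9375 = 12.75 eV.
λ = hc/ΔE = 1240 / 12.75 = 97.25 nm.
This line belongs to the Lyman series.

97.25 nm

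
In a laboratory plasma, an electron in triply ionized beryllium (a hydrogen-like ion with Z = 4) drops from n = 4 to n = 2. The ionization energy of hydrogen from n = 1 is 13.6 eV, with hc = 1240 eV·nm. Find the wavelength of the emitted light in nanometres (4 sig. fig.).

30.39 nm

For Z = 4 the level energies scale as Z², so the effective Rydberg energy is 13.6 × 16 = 217.6 eV.
ΔE = 217.6 × (1/2² − 1/4²) = 217.6 × 0.1875 = 40.80 eV.
λ = hc/ΔE = 1240 / 40.80 = 30.39 nm.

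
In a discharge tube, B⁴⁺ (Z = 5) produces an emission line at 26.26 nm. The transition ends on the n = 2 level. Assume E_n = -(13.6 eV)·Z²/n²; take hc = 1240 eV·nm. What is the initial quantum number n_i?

n_i = 3

The photon energy is ΔE = hc/λ = 1240 / 26.26 = 47.22 eV.
With Z = 5, ΔE = 340.0 × (1/n_f² − 1/n_i²), so 1/n_f² − 1/n_i² = 0.1389.
With n_f = 2: 1/n_i² = 1/4 − 0.1389 = 0.1111, so n_i ≈ 3.00.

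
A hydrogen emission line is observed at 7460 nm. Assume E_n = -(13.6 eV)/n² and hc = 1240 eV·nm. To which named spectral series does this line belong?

ΔE = 1240/7460 = 0.1662 eV.
This matches 13.6 × (1/5² − 1/6²), so n_f = 5: the Pfund series.

Pfund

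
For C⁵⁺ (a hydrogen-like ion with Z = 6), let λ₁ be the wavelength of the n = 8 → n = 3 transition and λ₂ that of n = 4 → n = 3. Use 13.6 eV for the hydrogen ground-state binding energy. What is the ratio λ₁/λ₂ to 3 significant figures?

0.509

λ ∝ 1/ΔE ∝ 1/(1/n_f² − 1/n_i²), and the Z² and hc factors cancel in the ratio.
λ₁/λ₂ = (1/3² − 1/4²)/(1/3² − 1/8²) = 0.04861/0.09549 = 0.509.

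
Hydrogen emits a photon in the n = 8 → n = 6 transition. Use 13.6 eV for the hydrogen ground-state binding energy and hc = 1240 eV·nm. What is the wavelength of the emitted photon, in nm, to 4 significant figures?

7503 nm

ΔE = 13.60 × (1/6² − 1/8²) = 13.60 × 0.01215 = 0.1653 eV.
λ = hc/ΔE = 1240 / 0.1653 = 7503 nm.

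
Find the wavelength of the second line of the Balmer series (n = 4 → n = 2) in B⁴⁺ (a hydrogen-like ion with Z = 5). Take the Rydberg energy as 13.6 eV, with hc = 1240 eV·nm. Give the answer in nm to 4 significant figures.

The Balmer series terminates on n_f = 2; the second line has n_i = 2+2 = 4.
ΔE = 340.0 × (1/2² − 1/4²) = 63.75 eV.
λ = 1240 / 63.75 = 19.45 nm.

19.45 nm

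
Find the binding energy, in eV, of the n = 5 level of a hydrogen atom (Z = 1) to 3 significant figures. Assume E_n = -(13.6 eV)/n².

0.544 eV

E_5 = −13.60/25 = −0.544 eV, so ionization (to E = 0) requires 0.544 eV.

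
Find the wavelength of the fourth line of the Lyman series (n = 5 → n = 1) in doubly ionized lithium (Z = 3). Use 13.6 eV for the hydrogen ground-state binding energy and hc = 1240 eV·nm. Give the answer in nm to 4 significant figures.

10.55 nm

The Lyman series terminates on n_f = 1; the fourth line has n_i = 1+4 = 5.
ΔE = 122.4 × (1/1² − 1/5²) = 117.5 eV.
λ = 1240 / 117.5 = 10.55 nm.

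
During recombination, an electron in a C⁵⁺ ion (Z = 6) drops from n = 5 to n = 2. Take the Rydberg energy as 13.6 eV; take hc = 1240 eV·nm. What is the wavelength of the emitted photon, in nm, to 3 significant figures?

For Z = 6 the level energies scale as Z², so the effective Rydberg energy is 13.6 × 36 = 489.6 eV.
ΔE = 489.6 × (1/2² − 1/5²) = 489.6 × 0.2100 = 102.8 eV.
λ = hc/ΔE = 1240 / 102.8 = 12.1 nm.

12.1 nm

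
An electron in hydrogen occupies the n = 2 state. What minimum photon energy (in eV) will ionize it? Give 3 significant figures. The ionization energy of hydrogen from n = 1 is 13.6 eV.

E_2 = −13.60/4 = −3.40 eV, so ionization (to E = 0) requires 3.40 eV.

3.40 eV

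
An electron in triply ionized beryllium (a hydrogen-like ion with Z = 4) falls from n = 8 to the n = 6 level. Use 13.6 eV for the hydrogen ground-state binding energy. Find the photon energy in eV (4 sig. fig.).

The Bohr energies scale as Z², so for Z = 4: E_n = −217.6/n² eV.
E_8 = −217.6/64 = −3.400 eV and E_6 = −217.6/36 = −6.044 eV.
The photon energy is |E_8 − E_6| = 2.644 eV.

2.644 eV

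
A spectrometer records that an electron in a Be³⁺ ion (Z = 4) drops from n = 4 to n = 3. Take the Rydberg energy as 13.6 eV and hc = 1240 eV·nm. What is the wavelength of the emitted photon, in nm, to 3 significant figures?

For Z = 4 the level energies scale as Z², so the effective Rydberg energy is 13.6 × 16 = 217.6 eV.
ΔE = 217.6 × (1/3² − 1/4²) = 217.6 × 0.04861 = 10.58 eV.
λ = hc/ΔE = 1240 / 10.58 = 117 nm.

117 nm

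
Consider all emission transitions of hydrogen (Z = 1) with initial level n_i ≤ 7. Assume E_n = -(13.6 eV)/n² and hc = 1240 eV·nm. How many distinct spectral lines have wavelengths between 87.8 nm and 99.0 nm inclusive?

4

Enumerate all n_i → n_f pairs with 1 ≤ n_f < n_i ≤ 7 and compute λ = 1240 / [13.6·1·(1/n_f² − 1/n_i²)].
Lines falling in [87.8, 99.0] nm: 7→1 (93.08 nm), 6→1 (93.78 nm), 5→1 (94.98 nm), 4→1 (97.25 nm).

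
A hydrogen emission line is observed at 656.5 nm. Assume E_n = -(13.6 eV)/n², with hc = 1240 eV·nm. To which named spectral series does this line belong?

Balmer

ΔE = 1240/656.5 = 1.889 eV.
This matches 13.6 × (1/2² − 1/3²), so n_f = 2: the Balmer series.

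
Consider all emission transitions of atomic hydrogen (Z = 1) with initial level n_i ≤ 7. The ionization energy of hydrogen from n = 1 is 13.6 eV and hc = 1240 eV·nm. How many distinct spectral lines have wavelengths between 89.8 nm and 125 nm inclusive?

Enumerate all n_i → n_f pairs with 1 ≤ n_f < n_i ≤ 7 and compute λ = 1240 / [13.6·1·(1/n_f² − 1/n_i²)].
Lines falling in [89.8, 125] nm: 7→1 (93.08 nm), 6→1 (93.78 nm), 5→1 (94.98 nm), 4→1 (97.25 nm), 3→1 (102.6 nm), 2→1 (121.6 nm).

6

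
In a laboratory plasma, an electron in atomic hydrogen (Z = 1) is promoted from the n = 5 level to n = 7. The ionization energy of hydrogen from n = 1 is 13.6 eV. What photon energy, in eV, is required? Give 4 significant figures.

E_7 = −13.60/49 = −0.2776 eV and E_5 = −13.60/25 = −0.5440 eV.
The photon energy is |E_7 − E_5| = 0.2664 eV.

0.2664 eV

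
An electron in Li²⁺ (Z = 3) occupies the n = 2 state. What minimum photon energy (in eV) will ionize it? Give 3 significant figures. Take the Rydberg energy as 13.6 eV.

E_n = −13.6 Z²/n² = −122.4/n² eV for Z = 3.
E_2 = −122.4/4 = −30.6 eV, so ionization (to E = 0) requires 30.6 eV.

30.6 eV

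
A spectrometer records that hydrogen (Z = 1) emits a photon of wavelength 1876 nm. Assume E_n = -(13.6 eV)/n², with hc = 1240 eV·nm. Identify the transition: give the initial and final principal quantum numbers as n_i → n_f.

The photon energy is ΔE = hc/λ = 1240 / 1876 = 0.6610 eV.
With Z = 1, ΔE = 13.60 × (1/n_f² − 1/n_i²), so 1/n_f² − 1/n_i² = 0.04860.
Trying n_f = 3 gives 1/n_i² = 0.06251, i.e. n_i ≈ 4; this pair matches.

n_i = 4, n_f = 3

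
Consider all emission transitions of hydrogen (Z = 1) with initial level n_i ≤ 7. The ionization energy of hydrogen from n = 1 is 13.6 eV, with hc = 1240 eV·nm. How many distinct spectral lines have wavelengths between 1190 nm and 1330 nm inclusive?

1

Enumerate all n_i → n_f pairs with 1 ≤ n_f < n_i ≤ 7 and compute λ = 1240 / [13.6·1·(1/n_f² − 1/n_i²)].
Lines falling in [1190, 1330] nm: 5→3 (1282 nm).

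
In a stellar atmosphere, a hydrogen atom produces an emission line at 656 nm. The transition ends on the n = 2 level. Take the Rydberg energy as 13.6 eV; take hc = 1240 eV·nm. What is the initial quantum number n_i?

n_i = 3

The photon energy is ΔE = hc/λ = 1240 / 656 = 1.890 eV.
With Z = 1, ΔE = 13.60 × (1/n_f² − 1/n_i²), so 1/n_f² − 1/n_i² = 0.1390.
With n_f = 2: 1/n_i² = 1/4 − 0.1390 = 0.1110, so n_i ≈ 3.00.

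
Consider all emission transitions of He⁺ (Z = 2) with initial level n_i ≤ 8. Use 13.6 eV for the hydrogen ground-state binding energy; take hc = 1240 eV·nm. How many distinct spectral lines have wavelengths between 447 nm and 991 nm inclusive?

Enumerate all n_i → n_f pairs with 1 ≤ n_f < n_i ≤ 8 and compute λ = 1240 / [13.6·4·(1/n_f² − 1/n_i²)].
Lines falling in [447, 991] nm: 4→3 (468.9 nm), 8→4 (486.3 nm), 7→4 (541.5 nm), 6→4 (656.5 nm), 8→5 (935.1 nm).

5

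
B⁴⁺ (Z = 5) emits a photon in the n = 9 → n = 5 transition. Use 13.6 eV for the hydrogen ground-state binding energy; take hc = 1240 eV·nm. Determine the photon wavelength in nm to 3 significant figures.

132 nm

For Z = 5 the level energies scale as Z², so the effective Rydberg energy is 13.6 × 25 = 340.0 eV.
ΔE = 340.0 × (1/5² − 1/9²) = 340.0 × 0.02765 = 9.402 eV.
λ = hc/ΔE = 1240 / 9.402 = 132 nm.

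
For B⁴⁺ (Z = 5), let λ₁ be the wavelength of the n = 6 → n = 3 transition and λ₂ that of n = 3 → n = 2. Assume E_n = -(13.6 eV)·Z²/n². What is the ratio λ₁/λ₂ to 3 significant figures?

1.67

λ ∝ 1/ΔE ∝ 1/(1/n_f² − 1/n_i²), and the Z² and hc factors cancel in the ratio.
λ₁/λ₂ = (1/2² − 1/3²)/(1/3² − 1/6²) = 0.1389/0.08333 = 1.67.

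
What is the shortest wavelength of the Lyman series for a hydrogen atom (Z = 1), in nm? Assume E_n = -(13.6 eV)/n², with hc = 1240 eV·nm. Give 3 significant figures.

91.2 nm

The Lyman series has lower level n_f = 1; the series limit corresponds to n_i → ∞.
ΔE_max = 13.6 × 1 / 1² = 13.60 eV.
λ_min = 1240 / 13.60 = 91.2 nm.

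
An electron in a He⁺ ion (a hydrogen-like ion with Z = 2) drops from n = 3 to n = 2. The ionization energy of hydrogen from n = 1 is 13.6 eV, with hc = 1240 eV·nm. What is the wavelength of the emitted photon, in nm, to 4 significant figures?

For Z = 2 the level energies scale as Z², so the effective Rydberg energy is 13.6 × 4 = 54.40 eV.
ΔE = 54.40 × (1/2² − 1/3²) = 54.40 × 0.1389 = 7.556 eV.
λ = hc/ΔE = 1240 / 7.556 = 164.1 nm.

164.1 nm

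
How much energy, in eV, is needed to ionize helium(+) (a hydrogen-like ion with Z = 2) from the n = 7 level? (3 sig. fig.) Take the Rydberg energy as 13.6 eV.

E_n = −13.6 Z²/n² = −54.40/n² eV for Z = 2.
E_7 = −54.40/49 = −1.11 eV, so ionization (to E = 0) requires 1.11 eV.

1.11 eV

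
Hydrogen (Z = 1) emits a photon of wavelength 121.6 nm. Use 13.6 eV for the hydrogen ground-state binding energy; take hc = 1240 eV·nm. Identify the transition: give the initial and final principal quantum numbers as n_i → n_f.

The photon energy is ΔE = hc/λ = 1240 / 121.6 = 10.20 eV.
With Z = 1, ΔE = 13.60 × (1/n_f² − 1/n_i²), so 1/n_f² − 1/n_i² = 0.7498.
Trying n_f = 1 gives 1/n_i² = 0.2502, i.e. n_i ≈ 2; this pair matches.

n_i = 2, n_f = 1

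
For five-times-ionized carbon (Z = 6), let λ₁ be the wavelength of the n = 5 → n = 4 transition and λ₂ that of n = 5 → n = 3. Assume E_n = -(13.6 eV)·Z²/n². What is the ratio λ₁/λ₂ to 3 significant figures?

λ ∝ 1/ΔE ∝ 1/(1/n_f² − 1/n_i²), and the Z² and hc factors cancel in the ratio.
λ₁/λ₂ = (1/3² − 1/5²)/(1/4² − 1/5²) = 0.07111/0.02250 = 3.16.

3.16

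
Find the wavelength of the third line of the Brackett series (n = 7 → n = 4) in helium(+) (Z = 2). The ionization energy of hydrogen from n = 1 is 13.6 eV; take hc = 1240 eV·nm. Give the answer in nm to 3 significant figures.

542 nm

The Brackett series terminates on n_f = 4; the third line has n_i = 4+3 = 7.
ΔE = 54.40 × (1/4² − 1/7²) = 2.290 eV.
λ = 1240 / 2.290 = 542 nm.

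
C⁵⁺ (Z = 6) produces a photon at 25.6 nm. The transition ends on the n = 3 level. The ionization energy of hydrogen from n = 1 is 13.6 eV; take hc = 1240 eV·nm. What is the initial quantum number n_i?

n_i = 9

The photon energy is ΔE = hc/λ = 1240 / 25.6 = 48.44 eV.
With Z = 6, ΔE = 489.6 × (1/n_f² − 1/n_i²), so 1/n_f² − 1/n_i² = 0.09893.
With n_f = 3: 1/n_i² = 1/9 − 0.09893 = 0.01218, so n_i ≈ 9.06.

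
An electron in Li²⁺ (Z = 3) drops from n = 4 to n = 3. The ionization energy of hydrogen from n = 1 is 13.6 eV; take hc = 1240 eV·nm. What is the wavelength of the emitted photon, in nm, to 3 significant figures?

For Z = 3 the level energies scale as Z², so the effective Rydberg energy is 13.6 × 9 = 122.4 eV.
ΔE = 122.4 × (1/3² − 1/4²) = 122.4 × 0.04861 = 5.950 eV.
λ = hc/ΔE = 1240 / 5.950 = 208 nm.

208 nm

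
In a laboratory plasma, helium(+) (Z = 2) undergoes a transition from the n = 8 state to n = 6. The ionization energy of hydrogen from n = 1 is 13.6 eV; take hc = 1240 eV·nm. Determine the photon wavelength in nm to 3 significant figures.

For Z = 2 the level energies scale as Z², so the effective Rydberg energy is 13.6 × 4 = 54.40 eV.
ΔE = 54.40 × (1/6² − 1/8²) = 54.40 × 0.01215 = 0.6611 eV.
λ = hc/ΔE = 1240 / 0.6611 = 1880 nm.

1880 nm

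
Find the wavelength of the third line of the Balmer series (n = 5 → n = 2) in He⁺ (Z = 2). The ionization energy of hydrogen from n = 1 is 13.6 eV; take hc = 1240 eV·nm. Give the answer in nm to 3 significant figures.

The Balmer series terminates on n_f = 2; the third line has n_i = 2+3 = 5.
ΔE = 54.40 × (1/2² − 1/5²) = 11.42 eV.
λ = 1240 / 11.42 = 109 nm.

109 nm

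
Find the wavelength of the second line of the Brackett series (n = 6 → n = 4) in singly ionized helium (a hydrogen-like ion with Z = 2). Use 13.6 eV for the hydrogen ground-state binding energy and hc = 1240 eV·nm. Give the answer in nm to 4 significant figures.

The Brackett series terminates on n_f = 4; the second line has n_i = 4+2 = 6.
ΔE = 54.40 × (1/4² − 1/6²) = 1.889 eV.
λ = 1240 / 1.889 = 656.5 nm.

656.5 nm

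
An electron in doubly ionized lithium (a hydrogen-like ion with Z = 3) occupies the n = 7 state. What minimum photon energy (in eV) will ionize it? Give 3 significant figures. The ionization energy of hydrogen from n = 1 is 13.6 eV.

E_n = −13.6 Z²/n² = −122.4/n² eV for Z = 3.
E_7 = −122.4/49 = −2.50 eV, so ionization (to E = 0) requires 2.50 eV.

2.50 eV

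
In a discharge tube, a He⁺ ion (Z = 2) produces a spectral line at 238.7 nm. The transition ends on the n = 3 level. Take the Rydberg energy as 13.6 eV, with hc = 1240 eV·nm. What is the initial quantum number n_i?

The photon energy is ΔE = hc/λ = 1240 / 238.7 = 5.195 eV.
With Z = 2, ΔE = 54.40 × (1/n_f² − 1/n_i²), so 1/n_f² − 1/n_i² = 0.09549.
With n_f = 3: 1/n_i² = 1/9 − 0.09549 = 0.01562, so n_i ≈ 8.00.

n_i = 8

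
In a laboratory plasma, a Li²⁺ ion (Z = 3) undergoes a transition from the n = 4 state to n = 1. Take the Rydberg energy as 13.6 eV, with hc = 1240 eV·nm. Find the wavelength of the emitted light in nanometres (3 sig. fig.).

10.8 nm

For Z = 3 the level energies scale as Z², so the effective Rydberg energy is 13.6 × 9 = 122.4 eV.
ΔE = 122.4 × (1/1² − 1/4²) = 122.4 × 0.9375 = 114.8 eV.
λ = hc/ΔE = 1240 / 114.8 = 10.8 nm.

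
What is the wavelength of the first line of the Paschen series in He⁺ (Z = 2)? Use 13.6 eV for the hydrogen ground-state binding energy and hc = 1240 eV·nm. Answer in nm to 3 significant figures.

The Paschen series terminates on n_f = 3; the first line has n_i = 3+1 = 4.
ΔE = 54.40 × (1/3² − 1/4²) = 2.644 eV.
λ = 1240 / 2.644 = 469 nm.

469 nm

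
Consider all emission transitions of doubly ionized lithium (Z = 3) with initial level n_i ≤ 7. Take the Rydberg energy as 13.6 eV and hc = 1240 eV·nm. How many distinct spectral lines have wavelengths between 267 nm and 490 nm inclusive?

Enumerate all n_i → n_f pairs with 1 ≤ n_f < n_i ≤ 7 and compute λ = 1240 / [13.6·9·(1/n_f² − 1/n_i²)].
Lines falling in [267, 490] nm: 6→4 (291.8 nm), 5→4 (450.3 nm).

2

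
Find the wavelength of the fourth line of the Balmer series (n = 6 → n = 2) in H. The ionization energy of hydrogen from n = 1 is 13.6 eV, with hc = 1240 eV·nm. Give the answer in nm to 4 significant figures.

The Balmer series terminates on n_f = 2; the fourth line has n_i = 2+4 = 6.
ΔE = 13.60 × (1/2² − 1/6²) = 3.022 eV.
λ = 1240 / 3.022 = 410.3 nm.

410.3 nm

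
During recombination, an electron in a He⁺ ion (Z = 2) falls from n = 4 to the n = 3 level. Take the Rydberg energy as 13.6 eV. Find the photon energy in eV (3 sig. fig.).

2.64 eV

The Bohr energies scale as Z², so for Z = 2: E_n = −54.40/n² eV.
E_4 = −54.40/16 = −3.400 eV and E_3 = −54.40/9 = −6.044 eV.
The photon energy is |E_4 − E_3| = 2.64 eV.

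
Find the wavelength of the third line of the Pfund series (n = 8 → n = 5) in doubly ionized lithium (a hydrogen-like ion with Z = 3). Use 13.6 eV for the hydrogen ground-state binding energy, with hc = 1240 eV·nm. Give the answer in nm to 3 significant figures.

416 nm

The Pfund series terminates on n_f = 5; the third line has n_i = 5+3 = 8.
ΔE = 122.4 × (1/5² − 1/8²) = 2.984 eV.
λ = 1240 / 2.984 = 416 nm.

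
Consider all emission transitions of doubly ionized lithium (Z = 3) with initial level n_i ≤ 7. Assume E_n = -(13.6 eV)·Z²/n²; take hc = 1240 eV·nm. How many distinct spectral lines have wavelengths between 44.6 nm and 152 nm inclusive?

Enumerate all n_i → n_f pairs with 1 ≤ n_f < n_i ≤ 7 and compute λ = 1240 / [13.6·9·(1/n_f² − 1/n_i²)].
Lines falling in [44.6, 152] nm: 6→2 (45.59 nm), 5→2 (48.24 nm), 4→2 (54.03 nm), 3→2 (72.94 nm), 7→3 (111.7 nm), 6→3 (121.6 nm), 5→3 (142.5 nm).

7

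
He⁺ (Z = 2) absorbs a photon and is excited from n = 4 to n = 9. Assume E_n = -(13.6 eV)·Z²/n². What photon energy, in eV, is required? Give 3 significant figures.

2.73 eV

The Bohr energies scale as Z², so for Z = 2: E_n = −54.40/n² eV.
E_9 = −54.40/81 = −0.6716 eV and E_4 = −54.40/16 = −3.400 eV.
The photon energy is |E_9 − E_4| = 2.73 eV.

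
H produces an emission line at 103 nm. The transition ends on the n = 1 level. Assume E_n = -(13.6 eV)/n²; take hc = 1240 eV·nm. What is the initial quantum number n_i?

n_i = 3

The photon energy is ΔE = hc/λ = 1240 / 103 = 12.04 eV.
With Z = 1, ΔE = 13.60 × (1/n_f² − 1/n_i²), so 1/n_f² − 1/n_i² = 0.8852.
With n_f = 1: 1/n_i² = 1/1 − 0.8852 = 0.1148, so n_i ≈ 2.95.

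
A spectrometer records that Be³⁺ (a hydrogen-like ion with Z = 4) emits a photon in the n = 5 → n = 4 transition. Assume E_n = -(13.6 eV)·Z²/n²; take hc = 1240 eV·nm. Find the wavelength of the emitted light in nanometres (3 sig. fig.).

253 nm

For Z = 4 the level energies scale as Z², so the effective Rydberg energy is 13.6 × 16 = 217.6 eV.
ΔE = 217.6 × (1/4² − 1/5²) = 217.6 × 0.02250 = 4.896 eV.
λ = hc/ΔE = 1240 / 4.896 = 253 nm.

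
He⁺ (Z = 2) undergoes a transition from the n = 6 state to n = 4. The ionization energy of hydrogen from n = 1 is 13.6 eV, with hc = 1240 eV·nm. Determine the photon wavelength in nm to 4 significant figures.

656.5 nm

For Z = 2 the level energies scale as Z², so the effective Rydberg energy is 13.6 × 4 = 54.40 eV.
ΔE = 54.40 × (1/4² − 1/6²) = 54.40 × 0.03472 = 1.889 eV.
λ = hc/ΔE = 1240 / 1.889 = 656.5 nm.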